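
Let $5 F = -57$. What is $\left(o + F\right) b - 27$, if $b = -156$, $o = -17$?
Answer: $\frac{22017}{5} \approx 4403.4$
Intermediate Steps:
$F = - \frac{57}{5}$ ($F = \frac{1}{5} \left(-57\right) = - \frac{57}{5} \approx -11.4$)
$\left(o + F\right) b - 27 = \left(-17 - \frac{57}{5}\right) \left(-156\right) - 27 = \left(- \frac{142}{5}\right) \left(-156\right) - 27 = \frac{22152}{5} - 27 = \frac{22017}{5}$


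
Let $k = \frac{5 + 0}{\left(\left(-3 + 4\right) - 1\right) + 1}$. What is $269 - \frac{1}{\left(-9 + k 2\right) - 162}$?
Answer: $\frac{43310}{161} \approx 269.01$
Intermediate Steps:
$k = 5$ ($k = \frac{5}{\left(1 - 1\right) + 1} = \frac{5}{0 + 1} = \frac{5}{1} = 5 \cdot 1 = 5$)
$269 - \frac{1}{\left(-9 + k 2\right) - 162} = 269 - \frac{1}{\left(-9 + 5 \cdot 2\right) - 162} = 269 - \frac{1}{\left(-9 + 10\right) - 162} = 269 - \frac{1}{1 - 162} = 269 - \frac{1}{-161} = 269 - - \frac{1}{161} = 269 + \frac{1}{161} = \frac{43310}{161}$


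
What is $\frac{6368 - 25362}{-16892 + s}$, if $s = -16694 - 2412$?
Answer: $\frac{9497}{17999} \approx 0.52764$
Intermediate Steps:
$s = -19106$
$\frac{6368 - 25362}{-16892 + s} = \frac{6368 - 25362}{-16892 - 19106} = - \frac{18994}{-35998} = \left(-18994\right) \left(- \frac{1}{35998}\right) = \frac{9497}{17999}$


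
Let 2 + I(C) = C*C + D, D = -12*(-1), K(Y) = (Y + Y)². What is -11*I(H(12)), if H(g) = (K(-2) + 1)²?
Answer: -918841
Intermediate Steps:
K(Y) = 4*Y² (K(Y) = (2*Y)² = 4*Y²)
D = 12
H(g) = 289 (H(g) = (4*(-2)² + 1)² = (4*4 + 1)² = (16 + 1)² = 17² = 289)
I(C) = 10 + C² (I(C) = -2 + (C*C + 12) = -2 + (C² + 12) = -2 + (12 + C²) = 10 + C²)
-11*I(H(12)) = -11*(10 + 289²) = -11*(10 + 83521) = -11*83531 = -918841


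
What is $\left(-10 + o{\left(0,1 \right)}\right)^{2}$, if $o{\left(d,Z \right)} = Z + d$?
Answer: $81$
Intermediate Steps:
$\left(-10 + o{\left(0,1 \right)}\right)^{2} = \left(-10 + \left(1 + 0\right)\right)^{2} = \left(-10 + 1\right)^{2} = \left(-9\right)^{2} = 81$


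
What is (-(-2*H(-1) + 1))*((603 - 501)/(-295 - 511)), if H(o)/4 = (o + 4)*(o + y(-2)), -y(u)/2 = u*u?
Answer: 357/13 ≈ 27.462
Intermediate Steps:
y(u) = -2*u² (y(u) = -2*u*u = -2*u²)
H(o) = 4*(-8 + o)*(4 + o) (H(o) = 4*((o + 4)*(o - 2*(-2)²)) = 4*((4 + o)*(o - 2*4)) = 4*((4 + o)*(o - 8)) = 4*((4 + o)*(-8 + o)) = 4*((-8 + o)*(4 + o)) = 4*(-8 + o)*(4 + o))
(-(-2*H(-1) + 1))*((603 - 501)/(-295 - 511)) = (-(-2*(-128 - 16*(-1) + 4*(-1)²) + 1))*((603 - 501)/(-295 - 511)) = (-(-2*(-128 + 16 + 4*1) + 1))*(102/(-806)) = (-(-2*(-128 + 16 + 4) + 1))*(102*(-1/806)) = -(-2*(-108) + 1)*(-51/403) = -(216 + 1)*(-51/403) = -1*217*(-51/403) = -217*(-51/403) = 357/13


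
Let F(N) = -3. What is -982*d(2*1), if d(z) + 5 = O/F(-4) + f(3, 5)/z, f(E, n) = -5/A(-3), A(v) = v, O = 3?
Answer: 15221/3 ≈ 5073.7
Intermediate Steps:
f(E, n) = 5/3 (f(E, n) = -5/(-3) = -5*(-1/3) = 5/3)
d(z) = -6 + 5/(3*z) (d(z) = -5 + (3/(-3) + 5/(3*z)) = -5 + (3*(-1/3) + 5/(3*z)) = -5 + (-1 + 5/(3*z)) = -6 + 5/(3*z))
-982*d(2*1) = -982*(-6 + 5/(3*((2*1)))) = -982*(-6 + (5/3)/2) = -982*(-6 + (5/3)*(1/2)) = -982*(-6 + 5/6) = -982*(-31/6) = 15221/3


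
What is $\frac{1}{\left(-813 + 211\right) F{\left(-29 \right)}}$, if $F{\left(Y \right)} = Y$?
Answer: $\frac{1}{17458} \approx 5.728 \cdot 10^{-5}$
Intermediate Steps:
$\frac{1}{\left(-813 + 211\right) F{\left(-29 \right)}} = \frac{1}{\left(-813 + 211\right) \left(-29\right)} = \frac{1}{-602} \left(- \frac{1}{29}\right) = \left(- \frac{1}{602}\right) \left(- \frac{1}{29}\right) = \frac{1}{17458}$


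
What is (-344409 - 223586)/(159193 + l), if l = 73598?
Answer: -12085/4953 ≈ -2.4399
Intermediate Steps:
(-344409 - 223586)/(159193 + l) = (-344409 - 223586)/(159193 + 73598) = -567995/232791 = -567995*1/232791 = -12085/4953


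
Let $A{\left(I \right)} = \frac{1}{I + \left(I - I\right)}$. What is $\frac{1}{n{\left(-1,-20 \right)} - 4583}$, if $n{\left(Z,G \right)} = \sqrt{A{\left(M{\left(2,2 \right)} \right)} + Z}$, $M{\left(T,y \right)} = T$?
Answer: $- \frac{9166}{42007779} - \frac{i \sqrt{2}}{42007779} \approx -0.0002182 - 3.3666 \cdot 10^{-8} i$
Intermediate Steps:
$A{\left(I \right)} = \frac{1}{I}$ ($A{\left(I \right)} = \frac{1}{I + 0} = \frac{1}{I}$)
$n{\left(Z,G \right)} = \sqrt{\frac{1}{2} + Z}$
$\frac{1}{n{\left(-1,-20 \right)} - 4583} = \frac{1}{\frac{\sqrt{2 + 4 \left(-1\right)}}{2} - 4583} = \frac{1}{\frac{\sqrt{2 - 4}}{2} - 4583} = \frac{1}{\frac{\sqrt{-2}}{2} - 4583} = \frac{1}{\frac{i \sqrt{2}}{2} - 4583} = \frac{1}{-4583 + \frac{i \sqrt{2}}{2}}$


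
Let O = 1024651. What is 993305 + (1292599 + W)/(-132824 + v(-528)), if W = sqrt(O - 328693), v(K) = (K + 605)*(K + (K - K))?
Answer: 172317258801/173480 - sqrt(695958)/173480 ≈ 9.9330e+5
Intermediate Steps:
v(K) = K*(605 + K) (v(K) = (605 + K)*(K + 0) = (605 + K)*K = K*(605 + K))
W = sqrt(695958) (W = sqrt(1024651 - 328693) = sqrt(695958) ≈ 834.24)
993305 + (1292599 + W)/(-132824 + v(-528)) = 993305 + (1292599 + sqrt(695958))/(-132824 - 528*(605 - 528)) = 993305 + (1292599 + sqrt(695958))/(-132824 - 528*77) = 993305 + (1292599 + sqrt(695958))/(-132824 - 40656) = 993305 + (1292599 + sqrt(695958))/(-173480) = 993305 + (1292599 + sqrt(695958))*(-1/173480) = 993305 + (-1292599/173480 - sqrt(695958)/173480) = 172317258801/173480 - sqrt(695958)/173480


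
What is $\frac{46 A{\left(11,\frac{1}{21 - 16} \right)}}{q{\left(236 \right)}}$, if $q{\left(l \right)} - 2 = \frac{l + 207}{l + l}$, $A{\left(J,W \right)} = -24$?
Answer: $- \frac{521088}{1387} \approx -375.69$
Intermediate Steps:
$q{\left(l \right)} = 2 + \frac{207 + l}{2 l}$ ($q{\left(l \right)} = 2 + \frac{l + 207}{l + l} = 2 + \frac{207 + l}{2 l}$)
$\frac{46 A{\left(11,\frac{1}{21 - 16} \right)}}{q{\left(236 \right)}} = \frac{46 \left(-24\right)}{\frac{1}{2} \cdot \frac{1}{236} \left(207 + 5 \cdot 236\right)} = - \frac{1104}{\frac{1}{2} \cdot \frac{1}{236} \left(207 + 1180\right)} = - \frac{1104}{\frac{1}{2} \cdot \frac{1}{236} \cdot 1387} = - \frac{1104}{\frac{1387}{472}} = \left(-1104\right) \frac{472}{1387} = - \frac{521088}{1387}$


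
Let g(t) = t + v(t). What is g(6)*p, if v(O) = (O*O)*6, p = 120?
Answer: 26640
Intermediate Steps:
v(O) = 6*O² (v(O) = O²*6 = 6*O²)
g(t) = t + 6*t²
g(6)*p = (6*(1 + 6*6))*120 = (6*(1 + 36))*120 = (6*37)*120 = 222*120 = 26640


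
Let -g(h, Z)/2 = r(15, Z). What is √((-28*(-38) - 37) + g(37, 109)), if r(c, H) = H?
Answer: √809 ≈ 28.443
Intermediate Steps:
g(h, Z) = -2*Z
√((-28*(-38) - 37) + g(37, 109)) = √((-28*(-38) - 37) - 2*109) = √((1064 - 37) - 218) = √(1027 - 218) = √809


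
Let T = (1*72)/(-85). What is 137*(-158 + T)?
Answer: -1849774/85 ≈ -21762.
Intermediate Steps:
T = -72/85 (T = 72*(-1/85) = -72/85 ≈ -0.84706)
137*(-158 + T) = 137*(-158 - 72/85) = 137*(-13502/85) = -1849774/85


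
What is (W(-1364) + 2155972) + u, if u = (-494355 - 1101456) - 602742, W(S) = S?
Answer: -43945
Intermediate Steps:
u = -2198553 (u = -1595811 - 602742 = -2198553)
(W(-1364) + 2155972) + u = (-1364 + 2155972) - 2198553 = 2154608 - 2198553 = -43945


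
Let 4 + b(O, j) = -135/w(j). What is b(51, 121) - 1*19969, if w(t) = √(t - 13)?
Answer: -19973 - 15*√3/2 ≈ -19986.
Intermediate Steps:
w(t) = √(-13 + t)
b(O, j) = -4 - 135/√(-13 + j)
b(51, 121) - 1*19969 = (-4 - 135/√(-13 + 121)) - 1*19969 = (-4 - 15*√3/2) - 19969 = -19973 - 15*√3/2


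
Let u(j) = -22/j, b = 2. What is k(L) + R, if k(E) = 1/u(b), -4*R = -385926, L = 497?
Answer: 2122591/22 ≈ 96481.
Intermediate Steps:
R = 192963/2 (R = -1/4*(-385926) = 192963/2 ≈ 96482.)
k(E) = -1/11 (k(E) = 1/(-22/2) = 1/(-22*1/2) = 1/(-11) = -1/11)
k(L) + R = -1/11 + 192963/2 = 2122591/22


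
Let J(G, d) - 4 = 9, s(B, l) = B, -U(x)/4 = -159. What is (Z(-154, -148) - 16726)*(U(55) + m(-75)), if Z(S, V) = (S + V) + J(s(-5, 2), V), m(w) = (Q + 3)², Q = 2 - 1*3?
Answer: -10889600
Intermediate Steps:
U(x) = 636 (U(x) = -4*(-159) = 636)
Q = -1 (Q = 2 - 3 = -1)
J(G, d) = 13 (J(G, d) = 4 + 9 = 13)
m(w) = 4 (m(w) = (-1 + 3)² = 2² = 4)
Z(S, V) = 13 + S + V (Z(S, V) = (S + V) + 13 = 13 + S + V)
(Z(-154, -148) - 16726)*(U(55) + m(-75)) = ((13 - 154 - 148) - 16726)*(636 + 4) = (-289 - 16726)*640 = -17015*640 = -10889600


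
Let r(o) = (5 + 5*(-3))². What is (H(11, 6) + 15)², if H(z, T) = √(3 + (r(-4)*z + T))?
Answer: (15 + √1109)² ≈ 2333.1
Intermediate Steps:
r(o) = 100 (r(o) = (5 - 15)² = (-10)² = 100)
H(z, T) = √(3 + T + 100*z) (H(z, T) = √(3 + (100*z + T)) = √(3 + (T + 100*z)) = √(3 + T + 100*z))
(H(11, 6) + 15)² = (√(3 + 6 + 100*11) + 15)² = (√(3 + 6 + 1100) + 15)² = (√1109 + 15)² = (15 + √1109)²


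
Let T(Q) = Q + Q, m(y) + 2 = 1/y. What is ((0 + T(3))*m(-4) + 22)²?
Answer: 289/4 ≈ 72.250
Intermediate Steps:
m(y) = -2 + 1/y
T(Q) = 2*Q
((0 + T(3))*m(-4) + 22)² = ((0 + 2*3)*(-2 + 1/(-4)) + 22)² = ((0 + 6)*(-2 - ¼) + 22)² = (6*(-9/4) + 22)² = (-27/2 + 22)² = (17/2)² = 289/4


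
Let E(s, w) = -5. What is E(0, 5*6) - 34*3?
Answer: -107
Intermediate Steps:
E(0, 5*6) - 34*3 = -5 - 34*3 = -5 - 1*102 = -5 - 102 = -107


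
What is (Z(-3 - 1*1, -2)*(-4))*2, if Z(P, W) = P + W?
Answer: 48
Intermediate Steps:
(Z(-3 - 1*1, -2)*(-4))*2 = (((-3 - 1*1) - 2)*(-4))*2 = (((-3 - 1) - 2)*(-4))*2 = ((-4 - 2)*(-4))*2 = -6*(-4)*2 = 24*2 = 48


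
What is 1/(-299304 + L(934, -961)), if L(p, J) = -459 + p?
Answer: -1/298829 ≈ -3.3464e-6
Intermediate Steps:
1/(-299304 + L(934, -961)) = 1/(-299304 + (-459 + 934)) = 1/(-299304 + 475) = 1/(-298829) = -1/298829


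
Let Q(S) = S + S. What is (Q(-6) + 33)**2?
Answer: 441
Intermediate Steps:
Q(S) = 2*S
(Q(-6) + 33)**2 = (2*(-6) + 33)**2 = (-12 + 33)**2 = 21**2 = 441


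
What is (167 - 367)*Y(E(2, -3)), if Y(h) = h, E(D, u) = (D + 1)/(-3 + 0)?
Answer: 200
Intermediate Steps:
E(D, u) = -⅓ - D/3 (E(D, u) = (1 + D)/(-3) = (1 + D)*(-⅓) = -⅓ - D/3)
(167 - 367)*Y(E(2, -3)) = (167 - 367)*(-⅓ - ⅓*2) = -200*(-⅓ - ⅔) = -200*(-1) = 200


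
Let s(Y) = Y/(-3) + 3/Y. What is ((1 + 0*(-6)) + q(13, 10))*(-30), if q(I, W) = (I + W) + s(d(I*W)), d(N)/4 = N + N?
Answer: 1006711/104 ≈ 9679.9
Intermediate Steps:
d(N) = 8*N (d(N) = 4*(N + N) = 4*(2*N) = 8*N)
s(Y) = 3/Y - Y/3 (s(Y) = Y*(-⅓) + 3/Y = -Y/3 + 3/Y = 3/Y - Y/3)
q(I, W) = I + W - 8*I*W/3 + 3/(8*I*W) (q(I, W) = (I + W) + (3/((8*(I*W))) - 8*I*W/3) = (I + W) + (3/((8*I*W)) - 8*I*W/3) = (I + W) + (3*(1/(8*I*W)) - 8*I*W/3) = (I + W) + (3/(8*I*W) - 8*I*W/3) = (I + W) + (-8*I*W/3 + 3/(8*I*W)) = I + W - 8*I*W/3 + 3/(8*I*W))
((1 + 0*(-6)) + q(13, 10))*(-30) = ((1 + 0*(-6)) + (13 + 10 - 8/3*13*10 + (3/8)/(13*10)))*(-30) = ((1 + 0) + (13 + 10 - 1040/3 + (3/8)*(1/13)*(⅒)))*(-30) = (1 + (13 + 10 - 1040/3 + 3/1040))*(-30) = (1 - 1009831/3120)*(-30) = -1006711/3120*(-30) = 1006711/104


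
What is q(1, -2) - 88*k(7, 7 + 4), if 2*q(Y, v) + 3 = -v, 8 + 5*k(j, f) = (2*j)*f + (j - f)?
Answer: -24997/10 ≈ -2499.7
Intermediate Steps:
k(j, f) = -8/5 - f/5 + j/5 + 2*f*j/5 (k(j, f) = -8/5 + ((2*j)*f + (j - f))/5 = -8/5 + (2*f*j + (j - f))/5 = -8/5 + (j - f + 2*f*j)/5 = -8/5 + (-f/5 + j/5 + 2*f*j/5) = -8/5 - f/5 + j/5 + 2*f*j/5)
q(Y, v) = -3/2 - v/2 (q(Y, v) = -3/2 + (-v)/2 = -3/2 - v/2)
q(1, -2) - 88*k(7, 7 + 4) = (-3/2 - 1/2*(-2)) - 88*(-8/5 - (7 + 4)/5 + (1/5)*7 + (2/5)*(7 + 4)*7) = (-3/2 + 1) - 88*(-8/5 - 1/5*11 + 7/5 + (2/5)*11*7) = -1/2 - 88*(-8/5 - 11/5 + 7/5 + 154/5) = -1/2 - 88*142/5 = -1/2 - 12496/5 = -24997/10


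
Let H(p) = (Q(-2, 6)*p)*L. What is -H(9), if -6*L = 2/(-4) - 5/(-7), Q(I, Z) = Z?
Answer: 27/14 ≈ 1.9286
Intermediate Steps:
L = -1/28 (L = -(2/(-4) - 5/(-7))/6 = -(2*(-1/4) - 5*(-1/7))/6 = -(-1/2 + 5/7)/6 = -1/6*3/14 = -1/28 ≈ -0.035714)
H(p) = -3*p/14 (H(p) = (6*p)*(-1/28) = -3*p/14)
-H(9) = -(-3)*9/14 = -1*(-27/14) = 27/14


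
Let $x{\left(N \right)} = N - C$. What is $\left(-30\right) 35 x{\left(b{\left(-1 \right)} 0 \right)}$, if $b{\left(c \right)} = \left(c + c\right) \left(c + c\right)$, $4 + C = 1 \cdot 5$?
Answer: $1050$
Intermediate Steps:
$C = 1$ ($C = -4 + 1 \cdot 5 = -4 + 5 = 1$)
$b{\left(c \right)} = 4 c^{2}$ ($b{\left(c \right)} = 2 c 2 c = 4 c^{2}$)
$x{\left(N \right)} = -1 + N$ ($x{\left(N \right)} = N - 1 = -1 + N$)
$\left(-30\right) 35 x{\left(b{\left(-1 \right)} 0 \right)} = \left(-30\right) 35 \left(-1 + 4 \left(-1\right)^{2} \cdot 0\right) = - 1050 \left(-1 + 4 \cdot 1 \cdot 0\right) = - 1050 \left(-1 + 4 \cdot 0\right) = - 1050 \left(-1 + 0\right) = \left(-1050\right) \left(-1\right) = 1050$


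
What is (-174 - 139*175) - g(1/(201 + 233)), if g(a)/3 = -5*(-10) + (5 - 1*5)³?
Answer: -24649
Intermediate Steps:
g(a) = 150 (g(a) = 3*(-5*(-10) + (5 - 1*5)³) = 3*(50 + (5 - 5)³) = 3*(50 + 0³) = 3*(50 + 0) = 3*50 = 150)
(-174 - 139*175) - g(1/(201 + 233)) = (-174 - 139*175) - 1*150 = (-174 - 24325) - 150 = -24499 - 150 = -24649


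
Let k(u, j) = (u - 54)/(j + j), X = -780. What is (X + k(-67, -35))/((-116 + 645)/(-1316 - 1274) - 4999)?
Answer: 2015723/12947939 ≈ 0.15568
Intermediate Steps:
k(u, j) = (-54 + u)/(2*j) (k(u, j) = (-54 + u)/((2*j)) = (-54 + u)*(1/(2*j)) = (-54 + u)/(2*j))
(X + k(-67, -35))/((-116 + 645)/(-1316 - 1274) - 4999) = (-780 + (1/2)*(-54 - 67)/(-35))/((-116 + 645)/(-1316 - 1274) - 4999) = (-780 + (1/2)*(-1/35)*(-121))/(529/(-2590) - 4999) = (-780 + 121/70)/(529*(-1/2590) - 4999) = -54479/(70*(-529/2590 - 4999)) = -54479/(70*(-12947939/2590)) = -54479/70*(-2590/12947939) = 2015723/12947939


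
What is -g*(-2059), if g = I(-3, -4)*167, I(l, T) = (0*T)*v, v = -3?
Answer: 0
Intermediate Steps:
I(l, T) = 0 (I(l, T) = (0*T)*(-3) = 0*(-3) = 0)
g = 0 (g = 0*167 = 0)
-g*(-2059) = -0*(-2059) = -1*0 = 0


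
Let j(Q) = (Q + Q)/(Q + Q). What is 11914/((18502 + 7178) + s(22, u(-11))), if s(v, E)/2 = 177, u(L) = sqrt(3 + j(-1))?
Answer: 5957/13017 ≈ 0.45763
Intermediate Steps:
j(Q) = 1 (j(Q) = (2*Q)/((2*Q)) = (2*Q)*(1/(2*Q)) = 1)
u(L) = 2 (u(L) = sqrt(3 + 1) = sqrt(4) = 2)
s(v, E) = 354 (s(v, E) = 2*177 = 354)
11914/((18502 + 7178) + s(22, u(-11))) = 11914/((18502 + 7178) + 354) = 11914/(25680 + 354) = 11914/26034 = 11914*(1/26034) = 5957/13017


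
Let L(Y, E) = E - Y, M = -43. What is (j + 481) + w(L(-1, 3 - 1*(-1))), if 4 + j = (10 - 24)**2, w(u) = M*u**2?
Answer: -402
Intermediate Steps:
w(u) = -43*u**2
j = 192 (j = -4 + (10 - 24)**2 = -4 + (-14)**2 = -4 + 196 = 192)
(j + 481) + w(L(-1, 3 - 1*(-1))) = (192 + 481) - 43*((3 - 1*(-1)) - 1*(-1))**2 = 673 - 43*((3 + 1) + 1)**2 = 673 - 43*(4 + 1)**2 = 673 - 43*5**2 = 673 - 43*25 = 673 - 1075 = -402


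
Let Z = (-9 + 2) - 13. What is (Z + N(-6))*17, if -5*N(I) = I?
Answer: -1598/5 ≈ -319.60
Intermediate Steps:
N(I) = -I/5
Z = -20 (Z = -7 - 13 = -20)
(Z + N(-6))*17 = (-20 - ⅕*(-6))*17 = (-20 + 6/5)*17 = -94/5*17 = -1598/5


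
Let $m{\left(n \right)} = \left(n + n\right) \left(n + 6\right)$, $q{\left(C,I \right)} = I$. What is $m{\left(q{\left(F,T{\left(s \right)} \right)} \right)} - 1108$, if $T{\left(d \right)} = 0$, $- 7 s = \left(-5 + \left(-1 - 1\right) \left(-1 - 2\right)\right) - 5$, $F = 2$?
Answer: $-1108$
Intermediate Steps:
$s = \frac{4}{7}$ ($s = - \frac{\left(-5 + \left(-1 - 1\right) \left(-1 - 2\right)\right) - 5}{7} = - \frac{\left(-5 - -6\right) - 5}{7} = - \frac{\left(-5 + 6\right) - 5}{7} = - \frac{1 - 5}{7} = \left(- \frac{1}{7}\right) \left(-4\right) = \frac{4}{7} \approx 0.57143$)
$m{\left(n \right)} = 2 n \left(6 + n\right)$
$m{\left(q{\left(F,T{\left(s \right)} \right)} \right)} - 1108 = 2 \cdot 0 \left(6 + 0\right) - 1108 = 2 \cdot 0 \cdot 6 - 1108 = 0 - 1108 = -1108$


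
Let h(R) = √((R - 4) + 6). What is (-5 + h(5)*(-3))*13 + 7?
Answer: -58 - 39*√7 ≈ -161.18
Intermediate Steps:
h(R) = √(2 + R) (h(R) = √((-4 + R) + 6) = √(2 + R))
(-5 + h(5)*(-3))*13 + 7 = (-5 + √(2 + 5)*(-3))*13 + 7 = (-5 + √7*(-3))*13 + 7 = (-5 - 3*√7)*13 + 7 = (-65 - 39*√7) + 7 = -58 - 39*√7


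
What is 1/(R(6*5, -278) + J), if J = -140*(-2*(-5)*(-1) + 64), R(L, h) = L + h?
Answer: -1/7808 ≈ -0.00012807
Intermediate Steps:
J = -7560 (J = -140*(10*(-1) + 64) = -140*(-10 + 64) = -140*54 = -7560)
1/(R(6*5, -278) + J) = 1/((6*5 - 278) - 7560) = 1/((30 - 278) - 7560) = 1/(-248 - 7560) = 1/(-7808) = -1/7808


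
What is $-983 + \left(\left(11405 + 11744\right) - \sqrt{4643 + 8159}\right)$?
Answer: $22166 - \sqrt{12802} \approx 22053.0$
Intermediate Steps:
$-983 + \left(\left(11405 + 11744\right) - \sqrt{4643 + 8159}\right) = -983 + \left(23149 - \sqrt{12802}\right) = 22166 - \sqrt{12802}$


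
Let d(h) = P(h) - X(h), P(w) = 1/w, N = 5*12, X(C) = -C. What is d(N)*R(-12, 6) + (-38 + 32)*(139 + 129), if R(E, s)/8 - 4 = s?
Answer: 9580/3 ≈ 3193.3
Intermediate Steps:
R(E, s) = 32 + 8*s
N = 60
P(w) = 1/w
d(h) = h + 1/h (d(h) = 1/h - (-1)*h = 1/h + h = h + 1/h)
d(N)*R(-12, 6) + (-38 + 32)*(139 + 129) = (60 + 1/60)*(32 + 8*6) + (-38 + 32)*(139 + 129) = (60 + 1/60)*(32 + 48) - 6*268 = (3601/60)*80 - 1608 = 14404/3 - 1608 = 9580/3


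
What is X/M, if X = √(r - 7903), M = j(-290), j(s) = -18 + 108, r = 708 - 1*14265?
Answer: I*√5365/45 ≈ 1.6277*I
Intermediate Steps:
r = -13557 (r = 708 - 14265 = -13557)
j(s) = 90
M = 90
X = 2*I*√5365 (X = √(-13557 - 7903) = √(-21460) = 2*I*√5365 ≈ 146.49*I)
X/M = (2*I*√5365)/90 = (2*I*√5365)*(1/90) = I*√5365/45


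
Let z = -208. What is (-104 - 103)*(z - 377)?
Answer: 121095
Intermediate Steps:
(-104 - 103)*(z - 377) = (-104 - 103)*(-208 - 377) = -207*(-585) = 121095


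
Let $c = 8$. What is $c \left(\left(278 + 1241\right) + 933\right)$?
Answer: $19616$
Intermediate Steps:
$c \left(\left(278 + 1241\right) + 933\right) = 8 \left(\left(278 + 1241\right) + 933\right) = 8 \left(1519 + 933\right) = 8 \cdot 2452 = 19616$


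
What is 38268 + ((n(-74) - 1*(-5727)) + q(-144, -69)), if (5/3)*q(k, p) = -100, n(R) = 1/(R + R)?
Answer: 6502379/148 ≈ 43935.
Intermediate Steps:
n(R) = 1/(2*R)
q(k, p) = -60 (q(k, p) = (⅗)*(-100) = -60)
38268 + ((n(-74) - 1*(-5727)) + q(-144, -69)) = 38268 + (((½)/(-74) - 1*(-5727)) - 60) = 38268 + (((½)*(-1/74) + 5727) - 60) = 38268 + ((-1/148 + 5727) - 60) = 38268 + (847595/148 - 60) = 38268 + 838715/148 = 6502379/148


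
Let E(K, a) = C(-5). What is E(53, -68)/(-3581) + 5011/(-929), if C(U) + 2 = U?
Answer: -17937888/3326749 ≈ -5.3920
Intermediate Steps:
C(U) = -2 + U
E(K, a) = -7 (E(K, a) = -2 - 5 = -7)
E(53, -68)/(-3581) + 5011/(-929) = -7/(-3581) + 5011/(-929) = -7*(-1/3581) + 5011*(-1/929) = 7/3581 - 5011/929 = -17937888/3326749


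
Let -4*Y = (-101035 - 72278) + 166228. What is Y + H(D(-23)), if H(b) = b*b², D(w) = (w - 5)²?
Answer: 1927568301/4 ≈ 4.8189e+8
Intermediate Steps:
D(w) = (-5 + w)²
H(b) = b³
Y = 7085/4 (Y = -((-101035 - 72278) + 166228)/4 = -(-173313 + 166228)/4 = -¼*(-7085) = 7085/4 ≈ 1771.3)
Y + H(D(-23)) = 7085/4 + ((-5 - 23)²)³ = 7085/4 + ((-28)²)³ = 7085/4 + 784³ = 7085/4 + 481890304 = 1927568301/4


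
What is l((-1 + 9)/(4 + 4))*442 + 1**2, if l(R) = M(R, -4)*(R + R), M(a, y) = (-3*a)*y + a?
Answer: 11493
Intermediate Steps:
M(a, y) = a - 3*a*y (M(a, y) = -3*a*y + a = a - 3*a*y)
l(R) = 26*R**2 (l(R) = (R*(1 - 3*(-4)))*(R + R) = (R*(1 + 12))*(2*R) = (R*13)*(2*R) = (13*R)*(2*R) = 26*R**2)
l((-1 + 9)/(4 + 4))*442 + 1**2 = (26*((-1 + 9)/(4 + 4))**2)*442 + 1**2 = (26*(8/8)**2)*442 + 1 = (26*(8*(1/8))**2)*442 + 1 = (26*1**2)*442 + 1 = (26*1)*442 + 1 = 26*442 + 1 = 11492 + 1 = 11493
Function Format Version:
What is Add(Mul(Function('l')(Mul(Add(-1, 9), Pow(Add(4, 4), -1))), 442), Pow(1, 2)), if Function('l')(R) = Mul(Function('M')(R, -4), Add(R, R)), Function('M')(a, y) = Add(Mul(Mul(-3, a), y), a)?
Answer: 11493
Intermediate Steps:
Function('M')(a, y) = Add(a, Mul(-3, a, y)) (Function('M')(a, y) = Add(Mul(-3, a, y), a) = Add(a, Mul(-3, a, y)))
Function('l')(R) = Mul(26, Pow(R, 2)) (Function('l')(R) = Mul(Mul(R, Add(1, Mul(-3, -4))), Add(R, R)) = Mul(Mul(R, Add(1, 12)), Mul(2, R)) = Mul(Mul(R, 13), Mul(2, R)) = Mul(Mul(13, R), Mul(2, R)) = Mul(26, Pow(R, 2)))
Add(Mul(Function('l')(Mul(Add(-1, 9), Pow(Add(4, 4), -1))), 442), Pow(1, 2)) = Add(Mul(Mul(26, Pow(Mul(Add(-1, 9), Pow(Add(4, 4), -1)), 2)), 442), Pow(1, 2)) = Add(Mul(Mul(26, Pow(Mul(8, Pow(8, -1)), 2)), 442), 1) = Add(Mul(Mul(26, Pow(Mul(8, Rational(1, 8)), 2)), 442), 1) = Add(Mul(Mul(26, Pow(1, 2)), 442), 1) = Add(Mul(Mul(26, 1), 442), 1) = Add(Mul(26, 442), 1) = Add(11492, 1) = 11493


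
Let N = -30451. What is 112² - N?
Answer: 42995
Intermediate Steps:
112² - N = 112² - 1*(-30451) = 12544 + 30451 = 42995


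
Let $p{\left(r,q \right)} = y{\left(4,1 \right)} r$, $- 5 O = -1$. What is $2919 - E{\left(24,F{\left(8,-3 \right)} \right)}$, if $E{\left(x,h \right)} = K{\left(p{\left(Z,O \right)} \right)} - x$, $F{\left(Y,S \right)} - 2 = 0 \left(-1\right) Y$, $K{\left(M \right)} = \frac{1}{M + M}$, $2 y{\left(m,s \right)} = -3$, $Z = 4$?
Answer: $\frac{35317}{12} \approx 2943.1$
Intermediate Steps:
$O = \frac{1}{5}$ ($O = \left(- \frac{1}{5}\right) \left(-1\right) = \frac{1}{5} \approx 0.2$)
$y{\left(m,s \right)} = - \frac{3}{2}$ ($y{\left(m,s \right)} = \frac{1}{2} \left(-3\right) = - \frac{3}{2}$)
$p{\left(r,q \right)} = - \frac{3 r}{2}$
$K{\left(M \right)} = \frac{1}{2 M}$
$F{\left(Y,S \right)} = 2$ ($F{\left(Y,S \right)} = 2 + 0 \left(-1\right) Y = 2 + 0 Y = 2 + 0 = 2$)
$E{\left(x,h \right)} = - \frac{1}{12} - x$ ($E{\left(x,h \right)} = \frac{1}{2 \left(\left(- \frac{3}{2}\right) 4\right)} - x = \frac{1}{2 \left(-6\right)} - x = \frac{1}{2} \left(- \frac{1}{6}\right) - x = - \frac{1}{12} - x$)
$2919 - E{\left(24,F{\left(8,-3 \right)} \right)} = 2919 - \left(- \frac{1}{12} - 24\right) = 2919 - - \frac{289}{12} = 2919 + \frac{289}{12} = \frac{35317}{12}$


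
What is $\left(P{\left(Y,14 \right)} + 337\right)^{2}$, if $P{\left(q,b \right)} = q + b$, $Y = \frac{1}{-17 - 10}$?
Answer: $\frac{89794576}{729} \approx 1.2318 \cdot 10^{5}$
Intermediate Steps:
$Y = - \frac{1}{27}$ ($Y = \frac{1}{-27} = - \frac{1}{27} \approx -0.037037$)
$P{\left(q,b \right)} = b + q$
$\left(P{\left(Y,14 \right)} + 337\right)^{2} = \left(\left(14 - \frac{1}{27}\right) + 337\right)^{2} = \left(\frac{377}{27} + 337\right)^{2} = \left(\frac{9476}{27}\right)^{2} = \frac{89794576}{729}$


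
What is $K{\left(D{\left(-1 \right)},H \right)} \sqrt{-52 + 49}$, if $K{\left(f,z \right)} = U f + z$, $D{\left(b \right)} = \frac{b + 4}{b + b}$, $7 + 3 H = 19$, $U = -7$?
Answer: $\frac{29 i \sqrt{3}}{2} \approx 25.115 i$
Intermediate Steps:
$H = 4$ ($H = - \frac{7}{3} + \frac{1}{3} \cdot 19 = - \frac{7}{3} + \frac{19}{3} = 4$)
$D{\left(b \right)} = \frac{4 + b}{2 b}$
$K{\left(f,z \right)} = z - 7 f$ ($K{\left(f,z \right)} = - 7 f + z = z - 7 f$)
$K{\left(D{\left(-1 \right)},H \right)} \sqrt{-52 + 49} = \left(4 - 7 \frac{4 - 1}{2 \left(-1\right)}\right) \sqrt{-52 + 49} = \left(4 - 7 \cdot \frac{1}{2} \left(-1\right) 3\right) \sqrt{-3} = \left(4 - - \frac{21}{2}\right) i \sqrt{3} = \left(4 + \frac{21}{2}\right) i \sqrt{3} = \frac{29 i \sqrt{3}}{2}$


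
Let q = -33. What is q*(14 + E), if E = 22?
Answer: -1188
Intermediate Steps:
q*(14 + E) = -33*(14 + 22) = -33*36 = -1188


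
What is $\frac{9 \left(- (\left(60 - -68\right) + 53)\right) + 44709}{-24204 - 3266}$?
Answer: $- \frac{4308}{2747} \approx -1.5683$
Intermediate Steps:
$\frac{9 \left(- (\left(60 - -68\right) + 53)\right) + 44709}{-24204 - 3266} = \frac{9 \left(- (\left(60 + 68\right) + 53)\right) + 44709}{-27470} = \left(9 \left(- (128 + 53)\right) + 44709\right) \left(- \frac{1}{27470}\right) = \left(9 \left(\left(-1\right) 181\right) + 44709\right) \left(- \frac{1}{27470}\right) = \left(9 \left(-181\right) + 44709\right) \left(- \frac{1}{27470}\right) = \left(-1629 + 44709\right) \left(- \frac{1}{27470}\right) = 43080 \left(- \frac{1}{27470}\right) = - \frac{4308}{2747}$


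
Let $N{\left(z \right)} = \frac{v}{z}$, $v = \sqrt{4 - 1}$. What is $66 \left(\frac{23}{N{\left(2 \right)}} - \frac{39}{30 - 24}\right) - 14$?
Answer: $-443 + 1012 \sqrt{3} \approx 1309.8$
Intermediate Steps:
$v = \sqrt{3} \approx 1.732$
$N{\left(z \right)} = \frac{\sqrt{3}}{z}$
$66 \left(\frac{23}{N{\left(2 \right)}} - \frac{39}{30 - 24}\right) - 14 = 66 \left(\frac{23}{\sqrt{3} \cdot \frac{1}{2}} - \frac{39}{30 - 24}\right) - 14 = 66 \left(\frac{23}{\frac{1}{2} \sqrt{3}} - \frac{39}{6}\right) - 14 = 66 \left(23 \frac{2 \sqrt{3}}{3} - \frac{13}{2}\right) - 14 = 66 \left(\frac{46 \sqrt{3}}{3} - \frac{13}{2}\right) - 14 = 66 \left(- \frac{13}{2} + \frac{46 \sqrt{3}}{3}\right) - 14 = \left(-429 + 1012 \sqrt{3}\right) - 14 = -443 + 1012 \sqrt{3}$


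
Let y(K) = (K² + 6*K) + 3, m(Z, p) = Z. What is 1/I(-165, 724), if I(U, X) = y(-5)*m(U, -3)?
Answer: 1/330 ≈ 0.0030303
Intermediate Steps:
y(K) = 3 + K² + 6*K
I(U, X) = -2*U (I(U, X) = (3 + (-5)² + 6*(-5))*U = (3 + 25 - 30)*U = -2*U)
1/I(-165, 724) = 1/(-2*(-165)) = 1/330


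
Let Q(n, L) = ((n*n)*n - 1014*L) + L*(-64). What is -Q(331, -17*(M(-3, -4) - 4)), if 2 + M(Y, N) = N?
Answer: -36081431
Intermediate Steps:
M(Y, N) = -2 + N
Q(n, L) = n³ - 1078*L (Q(n, L) = (n²*n - 1014*L) - 64*L = (n³ - 1014*L) - 64*L = n³ - 1078*L)
-Q(331, -17*(M(-3, -4) - 4)) = -(331³ - (-18326)*((-2 - 4) - 4)) = -(36264691 - (-18326)*(-6 - 4)) = -(36264691 - (-18326)*(-10)) = -(36264691 - 1078*170) = -(36264691 - 183260) = -1*36081431 = -36081431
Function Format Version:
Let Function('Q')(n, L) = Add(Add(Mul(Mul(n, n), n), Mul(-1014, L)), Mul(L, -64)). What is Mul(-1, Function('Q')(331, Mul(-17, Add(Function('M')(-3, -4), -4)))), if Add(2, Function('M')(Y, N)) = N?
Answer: -36081431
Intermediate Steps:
Function('M')(Y, N) = Add(-2, N)
Function('Q')(n, L) = Add(Pow(n, 3), Mul(-1078, L)) (Function('Q')(n, L) = Add(Add(Mul(Pow(n, 2), n), Mul(-1014, L)), Mul(-64, L)) = Add(Add(Pow(n, 3), Mul(-1014, L)), Mul(-64, L)) = Add(Pow(n, 3), Mul(-1078, L)))
Mul(-1, Function('Q')(331, Mul(-17, Add(Function('M')(-3, -4), -4)))) = Mul(-1, Add(Pow(331, 3), Mul(-1078, Mul(-17, Add(Add(-2, -4), -4))))) = Mul(-1, Add(36264691, Mul(-1078, Mul(-17, Add(-6, -4))))) = Mul(-1, Add(36264691, Mul(-1078, Mul(-17, -10)))) = Mul(-1, Add(36264691, Mul(-1078, 170))) = Mul(-1, Add(36264691, -183260)) = Mul(-1, 36081431) = -36081431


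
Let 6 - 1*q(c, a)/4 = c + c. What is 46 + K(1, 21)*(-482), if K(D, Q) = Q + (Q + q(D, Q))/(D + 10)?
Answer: -128670/11 ≈ -11697.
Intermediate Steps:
q(c, a) = 24 - 8*c (q(c, a) = 24 - 4*(c + c) = 24 - 8*c)
K(D, Q) = Q + (24 + Q - 8*D)/(10 + D) (K(D, Q) = Q + (Q + (24 - 8*D))/(D + 10) = Q + (24 + Q - 8*D)/(10 + D))
46 + K(1, 21)*(-482) = 46 + ((24 - 8*1 + 11*21 + 1*21)/(10 + 1))*(-482) = 46 + ((24 - 8 + 231 + 21)/11)*(-482) = 46 + ((1/11)*268)*(-482) = 46 + (268/11)*(-482) = 46 - 129176/11 = -128670/11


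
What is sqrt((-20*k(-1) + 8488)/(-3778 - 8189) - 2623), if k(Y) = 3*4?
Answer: I*sqrt(375736144263)/11967 ≈ 51.222*I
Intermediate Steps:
k(Y) = 12
sqrt((-20*k(-1) + 8488)/(-3778 - 8189) - 2623) = sqrt((-20*12 + 8488)/(-3778 - 8189) - 2623) = sqrt((-240 + 8488)/(-11967) - 2623) = sqrt(8248*(-1/11967) - 2623) = sqrt(-8248/11967 - 2623) = sqrt(-31397689/11967) = I*sqrt(375736144263)/11967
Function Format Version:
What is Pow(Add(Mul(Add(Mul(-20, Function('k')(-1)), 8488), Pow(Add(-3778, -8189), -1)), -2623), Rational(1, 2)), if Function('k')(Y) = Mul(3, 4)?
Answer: Mul(Rational(1, 11967), I, Pow(375736144263, Rational(1, 2))) ≈ Mul(51.222, I)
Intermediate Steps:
Function('k')(Y) = 12
Pow(Add(Mul(Add(Mul(-20, Function('k')(-1)), 8488), Pow(Add(-3778, -8189), -1)), -2623), Rational(1, 2)) = Pow(Add(Mul(Add(Mul(-20, 12), 8488), Pow(Add(-3778, -8189), -1)), -2623), Rational(1, 2)) = Pow(Add(Mul(Add(-240, 8488), Pow(-11967, -1)), -2623), Rational(1, 2)) = Pow(Add(Mul(8248, Rational(-1, 11967)), -2623), Rational(1, 2)) = Pow(Add(Rational(-8248, 11967), -2623), Rational(1, 2)) = Pow(Rational(-31397689, 11967), Rational(1, 2)) = Mul(Rational(1, 11967), I, Pow(375736144263, Rational(1, 2)))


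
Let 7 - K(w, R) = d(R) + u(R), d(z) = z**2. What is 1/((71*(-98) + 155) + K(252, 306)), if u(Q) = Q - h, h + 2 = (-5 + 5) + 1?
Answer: -1/100739 ≈ -9.9266e-6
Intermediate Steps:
h = -1 (h = -2 + ((-5 + 5) + 1) = -2 + (0 + 1) = -2 + 1 = -1)
u(Q) = 1 + Q (u(Q) = Q - 1*(-1) = Q + 1 = 1 + Q)
K(w, R) = 6 - R - R**2 (K(w, R) = 7 - (R**2 + (1 + R)) = 7 - (1 + R + R**2) = 7 + (-1 - R - R**2) = 6 - R - R**2)
1/((71*(-98) + 155) + K(252, 306)) = 1/((71*(-98) + 155) + (6 - 1*306 - 1*306**2)) = 1/((-6958 + 155) + (6 - 306 - 1*93636)) = 1/(-6803 + (6 - 306 - 93636)) = 1/(-6803 - 93936) = 1/(-100739) = -1/100739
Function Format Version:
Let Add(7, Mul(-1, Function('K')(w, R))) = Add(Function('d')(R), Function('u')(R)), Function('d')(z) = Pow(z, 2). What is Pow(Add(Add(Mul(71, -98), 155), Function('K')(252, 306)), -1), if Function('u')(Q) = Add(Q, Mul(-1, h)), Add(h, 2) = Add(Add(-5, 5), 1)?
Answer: Rational(-1, 100739) ≈ -9.9266e-6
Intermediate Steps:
h = -1 (h = Add(-2, Add(Add(-5, 5), 1)) = Add(-2, Add(0, 1)) = Add(-2, 1) = -1)
Function('u')(Q) = Add(1, Q) (Function('u')(Q) = Add(Q, Mul(-1, -1)) = Add(Q, 1) = Add(1, Q))
Function('K')(w, R) = Add(6, Mul(-1, R), Mul(-1, Pow(R, 2))) (Function('K')(w, R) = Add(7, Mul(-1, Add(Pow(R, 2), Add(1, R)))) = Add(7, Mul(-1, Add(1, R, Pow(R, 2)))) = Add(7, Add(-1, Mul(-1, R), Mul(-1, Pow(R, 2)))) = Add(6, Mul(-1, R), Mul(-1, Pow(R, 2))))
Pow(Add(Add(Mul(71, -98), 155), Function('K')(252, 306)), -1) = Pow(Add(Add(Mul(71, -98), 155), Add(6, Mul(-1, 306), Mul(-1, Pow(306, 2)))), -1) = Pow(Add(Add(-6958, 155), Add(6, -306, Mul(-1, 93636))), -1) = Pow(Add(-6803, Add(6, -306, -93636)), -1) = Pow(Add(-6803, -93936), -1) = Pow(-100739, -1) = Rational(-1, 100739)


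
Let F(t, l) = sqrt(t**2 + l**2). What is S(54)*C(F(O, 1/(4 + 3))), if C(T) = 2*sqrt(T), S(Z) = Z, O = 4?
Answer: 108*sqrt(7)*785**(1/4)/7 ≈ 216.07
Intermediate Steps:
F(t, l) = sqrt(l**2 + t**2)
S(54)*C(F(O, 1/(4 + 3))) = 54*(2*sqrt(sqrt((1/(4 + 3))**2 + 4**2))) = 54*(2*sqrt(sqrt((1/7)**2 + 16))) = 54*(2*sqrt(sqrt(1/49 + 16))) = 54*(2*sqrt(sqrt(785/49))) = 54*(2*sqrt(sqrt(785)/7)) = 54*(2*(sqrt(7)*785**(1/4)/7)) = 54*(2*sqrt(7)*785**(1/4)/7) = 108*sqrt(7)*785**(1/4)/7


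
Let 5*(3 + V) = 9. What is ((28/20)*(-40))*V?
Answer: 336/5 ≈ 67.200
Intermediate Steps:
V = -6/5 (V = -3 + (1/5)*9 = -3 + 9/5 = -6/5 ≈ -1.2000)
((28/20)*(-40))*V = ((28/20)*(-40))*(-6/5) = ((28*(1/20))*(-40))*(-6/5) = ((7/5)*(-40))*(-6/5) = -56*(-6/5) = 336/5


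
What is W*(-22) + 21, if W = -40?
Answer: 901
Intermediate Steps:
W*(-22) + 21 = -40*(-22) + 21 = 880 + 21 = 901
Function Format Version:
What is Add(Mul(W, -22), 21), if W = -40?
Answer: 901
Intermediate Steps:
Add(Mul(W, -22), 21) = Add(Mul(-40, -22), 21) = Add(880, 21) = 901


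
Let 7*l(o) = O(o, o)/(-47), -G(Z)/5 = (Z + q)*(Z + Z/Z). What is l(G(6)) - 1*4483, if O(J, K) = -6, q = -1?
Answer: -1474901/329 ≈ -4483.0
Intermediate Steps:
G(Z) = -5*(1 + Z)*(-1 + Z) (G(Z) = -5*(Z - 1)*(Z + Z/Z) = -5*(-1 + Z)*(Z + 1) = -5*(-1 + Z)*(1 + Z) = -5*(1 + Z)*(-1 + Z))
l(o) = 6/329 (l(o) = (-6/(-47))/7 = (-6*(-1/47))/7 = (1/7)*(6/47) = 6/329)
l(G(6)) - 1*4483 = 6/329 - 1*4483 = 6/329 - 4483 = -1474901/329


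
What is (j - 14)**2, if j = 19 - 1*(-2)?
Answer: 49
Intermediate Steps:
j = 21 (j = 19 + 2 = 21)
(j - 14)**2 = (21 - 14)**2 = 7**2 = 49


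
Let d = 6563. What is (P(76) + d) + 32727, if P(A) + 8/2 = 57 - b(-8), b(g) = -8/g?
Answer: 39342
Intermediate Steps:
P(A) = 52 (P(A) = -4 + (57 - (-8)/(-8)) = -4 + (57 - (-8)*(-1)/8) = -4 + (57 - 1*1) = -4 + (57 - 1) = -4 + 56 = 52)
(P(76) + d) + 32727 = (52 + 6563) + 32727 = 6615 + 32727 = 39342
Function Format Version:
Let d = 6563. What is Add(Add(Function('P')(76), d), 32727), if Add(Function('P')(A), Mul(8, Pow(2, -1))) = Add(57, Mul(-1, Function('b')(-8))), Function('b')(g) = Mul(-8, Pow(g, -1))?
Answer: 39342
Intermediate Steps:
Function('P')(A) = 52 (Function('P')(A) = Add(-4, Add(57, Mul(-1, Mul(-8, Pow(-8, -1))))) = Add(-4, Add(57, Mul(-1, Mul(-8, Rational(-1, 8))))) = Add(-4, Add(57, Mul(-1, 1))) = Add(-4, Add(57, -1)) = Add(-4, 56) = 52)
Add(Add(Function('P')(76), d), 32727) = Add(Add(52, 6563), 32727) = Add(6615, 32727) = 39342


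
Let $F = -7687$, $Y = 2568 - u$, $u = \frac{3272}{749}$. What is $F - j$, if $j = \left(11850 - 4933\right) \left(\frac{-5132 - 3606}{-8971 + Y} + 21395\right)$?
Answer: $- \frac{710300014448092}{4799119} \approx -1.4801 \cdot 10^{8}$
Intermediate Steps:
$u = \frac{3272}{749}$ ($u = 3272 \cdot \frac{1}{749} = \frac{3272}{749} \approx 4.3685$)
$Y = \frac{1920160}{749}$ ($Y = 2568 - \frac{3272}{749} = \frac{1920160}{749} \approx 2563.6$)
$j = \frac{710263123620339}{4799119}$ ($j = \left(11850 - 4933\right) \left(\frac{-5132 - 3606}{-8971 + \frac{1920160}{749}} + 21395\right) = 6917 \left(- \frac{8738}{- \frac{4799119}{749}} + 21395\right) = 6917 \left(\left(-8738\right) \left(- \frac{749}{4799119}\right) + 21395\right) = 6917 \left(\frac{6544762}{4799119} + 21395\right) = 6917 \cdot \frac{102683695767}{4799119} = \frac{710263123620339}{4799119} \approx 1.48 \cdot 10^{8}$)
$F - j = -7687 - \frac{710263123620339}{4799119} = - \frac{710300014448092}{4799119}$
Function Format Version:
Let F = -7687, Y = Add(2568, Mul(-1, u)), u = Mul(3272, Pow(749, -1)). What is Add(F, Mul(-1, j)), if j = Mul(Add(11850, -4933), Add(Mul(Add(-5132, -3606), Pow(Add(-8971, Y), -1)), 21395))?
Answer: Rational(-710300014448092, 4799119) ≈ -1.4801e+8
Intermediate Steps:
u = Rational(3272, 749) (u = Mul(3272, Rational(1, 749)) = Rational(3272, 749) ≈ 4.3685)
Y = Rational(1920160, 749) (Y = Add(2568, Mul(-1, Rational(3272, 749))) = Add(2568, Rational(-3272, 749)) = Rational(1920160, 749) ≈ 2563.6)
j = Rational(710263123620339, 4799119) (j = Mul(Add(11850, -4933), Add(Mul(Add(-5132, -3606), Pow(Add(-8971, Rational(1920160, 749)), -1)), 21395)) = Mul(6917, Add(Mul(-8738, Pow(Rational(-4799119, 749), -1)), 21395)) = Mul(6917, Add(Mul(-8738, Rational(-749, 4799119)), 21395)) = Mul(6917, Add(Rational(6544762, 4799119), 21395)) = Mul(6917, Rational(102683695767, 4799119)) = Rational(710263123620339, 4799119) ≈ 1.4800e+8)
Add(F, Mul(-1, j)) = Add(-7687, Mul(-1, Rational(710263123620339, 4799119))) = Add(-7687, Rational(-710263123620339, 4799119)) = Rational(-710300014448092, 4799119)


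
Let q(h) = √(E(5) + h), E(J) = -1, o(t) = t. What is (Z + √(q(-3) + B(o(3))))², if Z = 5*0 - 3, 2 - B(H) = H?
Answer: (3 - √(-1 + 2*I))² ≈ 3.2831 - 5.6321*I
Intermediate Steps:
q(h) = √(-1 + h)
B(H) = 2 - H
Z = -3 (Z = 0 - 3 = -3)
(Z + √(q(-3) + B(o(3))))² = (-3 + √(√(-1 - 3) + (2 - 1*3)))² = (-3 + √(√(-4) + (2 - 3)))² = (-3 + √(2*I - 1))² = (-3 + √(-1 + 2*I))²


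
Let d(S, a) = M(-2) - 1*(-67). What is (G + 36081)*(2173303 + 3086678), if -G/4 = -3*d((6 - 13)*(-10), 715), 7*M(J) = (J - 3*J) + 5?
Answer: 1358668872243/7 ≈ 1.9410e+11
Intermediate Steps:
M(J) = 5/7 - 2*J/7 (M(J) = ((J - 3*J) + 5)/7 = (-2*J + 5)/7 = (5 - 2*J)/7 = 5/7 - 2*J/7)
d(S, a) = 478/7 (d(S, a) = (5/7 - 2/7*(-2)) - 1*(-67) = (5/7 + 4/7) + 67 = 9/7 + 67 = 478/7)
G = 5736/7 (G = -(-12)*478/7 = -4*(-1434/7) = 5736/7 ≈ 819.43)
(G + 36081)*(2173303 + 3086678) = (5736/7 + 36081)*(2173303 + 3086678) = (258303/7)*5259981 = 1358668872243/7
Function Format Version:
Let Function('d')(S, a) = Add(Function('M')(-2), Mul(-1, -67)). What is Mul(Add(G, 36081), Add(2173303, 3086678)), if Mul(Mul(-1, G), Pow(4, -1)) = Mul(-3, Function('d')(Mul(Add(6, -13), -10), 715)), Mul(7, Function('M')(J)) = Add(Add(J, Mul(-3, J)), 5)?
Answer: Rational(1358668872243, 7) ≈ 1.9410e+11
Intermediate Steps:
Function('M')(J) = Add(Rational(5, 7), Mul(Rational(-2, 7), J)) (Function('M')(J) = Mul(Rational(1, 7), Add(Add(J, Mul(-3, J)), 5)) = Mul(Rational(1, 7), Add(Mul(-2, J), 5)) = Mul(Rational(1, 7), Add(5, Mul(-2, J))) = Add(Rational(5, 7), Mul(Rational(-2, 7), J)))
Function('d')(S, a) = Rational(478, 7) (Function('d')(S, a) = Add(Add(Rational(5, 7), Mul(Rational(-2, 7), -2)), Mul(-1, -67)) = Add(Add(Rational(5, 7), Rational(4, 7)), 67) = Add(Rational(9, 7), 67) = Rational(478, 7))
G = Rational(5736, 7) (G = Mul(-4, Mul(-3, Rational(478, 7))) = Mul(-4, Rational(-1434, 7)) = Rational(5736, 7) ≈ 819.43)
Mul(Add(G, 36081), Add(2173303, 3086678)) = Mul(Add(Rational(5736, 7), 36081), Add(2173303, 3086678)) = Mul(Rational(258303, 7), 5259981) = Rational(1358668872243, 7)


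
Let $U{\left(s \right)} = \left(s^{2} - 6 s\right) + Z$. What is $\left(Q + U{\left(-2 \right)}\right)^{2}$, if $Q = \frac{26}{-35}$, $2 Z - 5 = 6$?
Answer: $\frac{2111209}{4900} \approx 430.86$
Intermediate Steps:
$Z = \frac{11}{2}$ ($Z = \frac{5}{2} + \frac{1}{2} \cdot 6 = \frac{5}{2} + 3 = \frac{11}{2} \approx 5.5$)
$Q = - \frac{26}{35}$ ($Q = 26 \left(- \frac{1}{35}\right) = - \frac{26}{35} \approx -0.74286$)
$U{\left(s \right)} = \frac{11}{2} + s^{2} - 6 s$ ($U{\left(s \right)} = \left(s^{2} - 6 s\right) + \frac{11}{2} = \frac{11}{2} + s^{2} - 6 s$)
$\left(Q + U{\left(-2 \right)}\right)^{2} = \left(- \frac{26}{35} + \left(\frac{11}{2} + \left(-2\right)^{2} - -12\right)\right)^{2} = \left(- \frac{26}{35} + \left(\frac{11}{2} + 4 + 12\right)\right)^{2} = \left(- \frac{26}{35} + \frac{43}{2}\right)^{2} = \left(\frac{1453}{70}\right)^{2} = \frac{2111209}{4900}$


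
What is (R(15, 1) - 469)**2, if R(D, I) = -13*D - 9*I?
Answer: 452929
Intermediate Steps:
(R(15, 1) - 469)**2 = ((-13*15 - 9*1) - 469)**2 = ((-195 - 9) - 469)**2 = (-204 - 469)**2 = (-673)**2 = 452929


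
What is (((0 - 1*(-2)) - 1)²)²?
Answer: 1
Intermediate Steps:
(((0 - 1*(-2)) - 1)²)² = (((0 + 2) - 1)²)² = ((2 - 1)²)² = (1²)² = 1² = 1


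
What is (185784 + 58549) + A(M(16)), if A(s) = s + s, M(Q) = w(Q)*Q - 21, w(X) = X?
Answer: 244803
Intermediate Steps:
M(Q) = -21 + Q² (M(Q) = Q*Q - 21 = Q² - 21 = -21 + Q²)
A(s) = 2*s
(185784 + 58549) + A(M(16)) = (185784 + 58549) + 2*(-21 + 16²) = 244333 + 2*(-21 + 256) = 244333 + 2*235 = 244333 + 470 = 244803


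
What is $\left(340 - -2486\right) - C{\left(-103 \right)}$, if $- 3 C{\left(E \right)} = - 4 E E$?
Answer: $- \frac{33958}{3} \approx -11319.0$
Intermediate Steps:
$C{\left(E \right)} = \frac{4 E^{2}}{3}$ ($C{\left(E \right)} = - \frac{- 4 E E}{3} = - \frac{\left(-4\right) E^{2}}{3} = \frac{4 E^{2}}{3}$)
$\left(340 - -2486\right) - C{\left(-103 \right)} = \left(340 - -2486\right) - \frac{4 \left(-103\right)^{2}}{3} = \left(340 + 2486\right) - \frac{4}{3} \cdot 10609 = 2826 - \frac{42436}{3} = - \frac{33958}{3}$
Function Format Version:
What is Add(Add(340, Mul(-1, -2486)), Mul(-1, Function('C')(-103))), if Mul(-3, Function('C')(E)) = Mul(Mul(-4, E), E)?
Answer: Rational(-33958, 3) ≈ -11319.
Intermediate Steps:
Function('C')(E) = Mul(Rational(4, 3), Pow(E, 2)) (Function('C')(E) = Mul(Rational(-1, 3), Mul(Mul(-4, E), E)) = Mul(Rational(-1, 3), Mul(-4, Pow(E, 2))) = Mul(Rational(4, 3), Pow(E, 2)))
Add(Add(340, Mul(-1, -2486)), Mul(-1, Function('C')(-103))) = Add(Add(340, Mul(-1, -2486)), Mul(-1, Mul(Rational(4, 3), Pow(-103, 2)))) = Add(Add(340, 2486), Mul(-1, Mul(Rational(4, 3), 10609))) = Add(2826, Mul(-1, Rational(42436, 3))) = Add(2826, Rational(-42436, 3)) = Rational(-33958, 3)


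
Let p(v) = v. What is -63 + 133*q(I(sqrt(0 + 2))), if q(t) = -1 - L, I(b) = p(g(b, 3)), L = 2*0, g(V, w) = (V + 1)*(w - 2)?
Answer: -196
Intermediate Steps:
g(V, w) = (1 + V)*(-2 + w)
L = 0
I(b) = 1 + b (I(b) = -2 + 3 - 2*b + b*3 = -2 + 3 - 2*b + 3*b = 1 + b)
q(t) = -1 (q(t) = -1 - 1*0 = -1 + 0 = -1)
-63 + 133*q(I(sqrt(0 + 2))) = -63 + 133*(-1) = -63 - 133 = -196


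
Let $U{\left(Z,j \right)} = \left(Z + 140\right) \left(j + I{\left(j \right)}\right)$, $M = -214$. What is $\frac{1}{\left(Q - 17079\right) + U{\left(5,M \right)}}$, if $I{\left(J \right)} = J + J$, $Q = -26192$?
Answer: $- \frac{1}{136361} \approx -7.3335 \cdot 10^{-6}$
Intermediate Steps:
$I{\left(J \right)} = 2 J$
$U{\left(Z,j \right)} = 3 j \left(140 + Z\right)$ ($U{\left(Z,j \right)} = \left(Z + 140\right) \left(j + 2 j\right) = \left(140 + Z\right) 3 j = 3 j \left(140 + Z\right)$)
$\frac{1}{\left(Q - 17079\right) + U{\left(5,M \right)}} = \frac{1}{\left(-26192 - 17079\right) + 3 \left(-214\right) \left(140 + 5\right)} = \frac{1}{\left(-26192 - 17079\right) + 3 \left(-214\right) 145} = \frac{1}{-43271 - 93090} = \frac{1}{-136361} = - \frac{1}{136361}$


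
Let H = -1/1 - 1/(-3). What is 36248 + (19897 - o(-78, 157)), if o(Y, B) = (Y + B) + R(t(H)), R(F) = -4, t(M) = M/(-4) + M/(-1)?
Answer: 56070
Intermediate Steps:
H = -⅔ (H = -1*1 - 1*(-⅓) = -1 + ⅓ = -⅔ ≈ -0.66667)
t(M) = -5*M/4 (t(M) = M*(-¼) + M*(-1) = -M/4 - M = -5*M/4)
o(Y, B) = -4 + B + Y (o(Y, B) = (Y + B) - 4 = (B + Y) - 4 = -4 + B + Y)
36248 + (19897 - o(-78, 157)) = 36248 + (19897 - (-4 + 157 - 78)) = 36248 + (19897 - 1*75) = 36248 + (19897 - 75) = 36248 + 19822 = 56070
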